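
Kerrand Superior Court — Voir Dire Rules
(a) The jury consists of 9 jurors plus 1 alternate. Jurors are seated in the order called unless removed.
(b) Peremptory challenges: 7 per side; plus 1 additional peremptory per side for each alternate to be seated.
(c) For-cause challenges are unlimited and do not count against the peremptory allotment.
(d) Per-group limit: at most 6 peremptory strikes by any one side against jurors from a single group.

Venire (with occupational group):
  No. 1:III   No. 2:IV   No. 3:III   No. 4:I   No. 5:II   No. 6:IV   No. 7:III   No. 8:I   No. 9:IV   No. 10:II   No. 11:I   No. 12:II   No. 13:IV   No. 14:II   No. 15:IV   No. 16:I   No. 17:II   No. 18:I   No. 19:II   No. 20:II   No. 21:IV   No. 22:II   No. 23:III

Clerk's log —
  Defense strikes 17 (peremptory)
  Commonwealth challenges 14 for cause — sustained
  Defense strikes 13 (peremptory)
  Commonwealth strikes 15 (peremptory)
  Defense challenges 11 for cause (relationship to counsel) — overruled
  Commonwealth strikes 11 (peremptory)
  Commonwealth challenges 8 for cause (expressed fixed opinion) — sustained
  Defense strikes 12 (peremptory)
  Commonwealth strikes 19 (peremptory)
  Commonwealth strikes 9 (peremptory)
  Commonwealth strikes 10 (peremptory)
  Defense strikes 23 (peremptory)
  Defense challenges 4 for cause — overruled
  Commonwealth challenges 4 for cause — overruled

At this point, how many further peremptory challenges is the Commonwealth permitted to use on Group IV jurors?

Commonwealth peremptories so far: #15, #11, #19, #9, #10 — 5 of 8 used, 3 left overall.
Against Group IV: #15, #9 — 2 used; per-group cap 6 leaves 4.
Binding limit: min(3, 4) = 3.

3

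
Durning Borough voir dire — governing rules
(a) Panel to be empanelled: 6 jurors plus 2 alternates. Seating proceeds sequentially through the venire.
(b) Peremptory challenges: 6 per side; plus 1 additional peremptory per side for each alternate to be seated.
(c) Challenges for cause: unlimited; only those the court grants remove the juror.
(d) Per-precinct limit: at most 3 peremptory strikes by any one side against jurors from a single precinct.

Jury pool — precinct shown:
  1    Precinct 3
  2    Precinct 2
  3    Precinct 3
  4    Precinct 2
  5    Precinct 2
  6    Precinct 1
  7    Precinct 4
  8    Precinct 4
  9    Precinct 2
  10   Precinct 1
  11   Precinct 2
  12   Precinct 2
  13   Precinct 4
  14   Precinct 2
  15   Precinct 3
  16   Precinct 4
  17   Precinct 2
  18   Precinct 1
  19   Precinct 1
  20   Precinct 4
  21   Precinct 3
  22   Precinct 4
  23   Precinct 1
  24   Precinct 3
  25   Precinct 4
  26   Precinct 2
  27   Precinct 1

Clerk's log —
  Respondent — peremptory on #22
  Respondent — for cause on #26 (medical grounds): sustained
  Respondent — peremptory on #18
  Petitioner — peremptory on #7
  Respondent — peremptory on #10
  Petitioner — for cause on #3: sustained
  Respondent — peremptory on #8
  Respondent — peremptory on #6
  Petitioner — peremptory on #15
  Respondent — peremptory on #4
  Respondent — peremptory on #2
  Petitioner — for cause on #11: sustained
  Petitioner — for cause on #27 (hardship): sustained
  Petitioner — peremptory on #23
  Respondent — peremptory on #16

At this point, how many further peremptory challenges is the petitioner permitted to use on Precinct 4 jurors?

Petitioner peremptories so far: #7, #15, #23 — 3 of 8 used, 5 left overall.
Against Precinct 4: #7 — 1 used; per-precinct cap 3 leaves 2.
Binding limit: min(5, 2) = 2.

2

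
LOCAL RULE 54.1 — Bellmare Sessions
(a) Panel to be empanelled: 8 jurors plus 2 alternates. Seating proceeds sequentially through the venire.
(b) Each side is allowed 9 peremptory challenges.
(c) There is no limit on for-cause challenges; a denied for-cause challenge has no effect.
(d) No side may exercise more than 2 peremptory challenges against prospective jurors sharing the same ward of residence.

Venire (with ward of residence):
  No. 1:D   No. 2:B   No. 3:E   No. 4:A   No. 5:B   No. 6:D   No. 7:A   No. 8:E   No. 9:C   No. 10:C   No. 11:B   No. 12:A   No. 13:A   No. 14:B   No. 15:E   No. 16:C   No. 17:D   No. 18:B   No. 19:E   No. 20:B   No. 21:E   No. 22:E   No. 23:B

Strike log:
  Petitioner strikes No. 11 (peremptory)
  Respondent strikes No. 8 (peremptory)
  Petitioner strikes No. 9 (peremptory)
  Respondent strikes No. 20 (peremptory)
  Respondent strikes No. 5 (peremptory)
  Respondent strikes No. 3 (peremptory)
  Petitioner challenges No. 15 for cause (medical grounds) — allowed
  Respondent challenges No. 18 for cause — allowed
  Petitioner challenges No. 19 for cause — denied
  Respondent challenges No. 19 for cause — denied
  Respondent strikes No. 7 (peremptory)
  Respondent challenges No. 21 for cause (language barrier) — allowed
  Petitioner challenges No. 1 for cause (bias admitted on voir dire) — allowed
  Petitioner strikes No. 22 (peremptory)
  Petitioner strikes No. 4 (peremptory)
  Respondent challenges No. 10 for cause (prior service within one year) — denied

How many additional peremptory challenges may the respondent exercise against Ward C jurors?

2

Respondent peremptories so far: #8, #20, #5, #3, #7 — 5 of 9 used, 4 left overall.
Against Ward C: none yet — per-ward cap 2 leaves 2.
Binding limit: min(4, 2) = 2.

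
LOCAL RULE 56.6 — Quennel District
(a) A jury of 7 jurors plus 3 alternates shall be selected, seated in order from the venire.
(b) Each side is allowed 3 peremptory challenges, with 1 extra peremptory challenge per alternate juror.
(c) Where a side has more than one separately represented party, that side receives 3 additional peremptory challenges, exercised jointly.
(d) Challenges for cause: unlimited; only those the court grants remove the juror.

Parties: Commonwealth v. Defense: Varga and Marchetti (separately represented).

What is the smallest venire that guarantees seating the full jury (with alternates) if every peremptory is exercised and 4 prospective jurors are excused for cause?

29

Seats to fill: 7 + 3 alternates = 10.
Peremptories — Commonwealth: 3 + 1×3 = 6; Defense: 3 + 1×3 + 3 = 9; total 15.
For-cause removals: 4.
Minimum venire: 10 + 15 + 4 = 29.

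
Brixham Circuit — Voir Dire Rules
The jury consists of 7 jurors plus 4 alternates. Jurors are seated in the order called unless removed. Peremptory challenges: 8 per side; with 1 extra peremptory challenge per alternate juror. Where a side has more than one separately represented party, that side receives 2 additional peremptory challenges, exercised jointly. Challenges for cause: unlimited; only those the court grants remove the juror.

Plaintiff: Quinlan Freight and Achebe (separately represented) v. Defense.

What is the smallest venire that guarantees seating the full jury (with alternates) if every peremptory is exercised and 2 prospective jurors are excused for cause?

39

Seats to fill: 7 + 4 alternates = 11.
Peremptories — Plaintiff: 8 + 1×4 + 2 = 14; Defense: 8 + 1×4 = 12; total 26.
For-cause removals: 2.
Minimum venire: 11 + 26 + 2 = 39.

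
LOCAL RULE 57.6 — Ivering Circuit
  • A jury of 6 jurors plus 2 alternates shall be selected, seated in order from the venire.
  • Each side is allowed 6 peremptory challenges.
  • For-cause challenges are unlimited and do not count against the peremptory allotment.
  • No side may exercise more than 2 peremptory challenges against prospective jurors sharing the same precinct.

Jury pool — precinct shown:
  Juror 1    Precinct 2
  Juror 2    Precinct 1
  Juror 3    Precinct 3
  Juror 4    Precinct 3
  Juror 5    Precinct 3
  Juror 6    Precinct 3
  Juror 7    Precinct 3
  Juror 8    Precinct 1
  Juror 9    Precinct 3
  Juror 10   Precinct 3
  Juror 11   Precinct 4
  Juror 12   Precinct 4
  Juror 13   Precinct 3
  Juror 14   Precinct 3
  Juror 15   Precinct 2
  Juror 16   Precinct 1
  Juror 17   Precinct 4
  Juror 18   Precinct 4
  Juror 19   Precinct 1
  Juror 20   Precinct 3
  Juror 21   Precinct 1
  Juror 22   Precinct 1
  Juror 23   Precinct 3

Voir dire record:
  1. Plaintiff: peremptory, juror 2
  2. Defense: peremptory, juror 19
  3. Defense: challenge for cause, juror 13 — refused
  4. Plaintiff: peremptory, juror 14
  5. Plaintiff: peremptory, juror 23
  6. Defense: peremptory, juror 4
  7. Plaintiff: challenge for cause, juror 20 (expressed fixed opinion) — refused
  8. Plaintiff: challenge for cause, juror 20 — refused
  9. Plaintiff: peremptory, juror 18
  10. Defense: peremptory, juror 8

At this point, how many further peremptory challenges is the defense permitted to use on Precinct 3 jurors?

1

Defense peremptories so far: #19, #4, #8 — 3 of 6 used, 3 left overall.
Against Precinct 3: #4 — 1 used; per-precinct cap 2 leaves 1.
Binding limit: min(3, 1) = 1.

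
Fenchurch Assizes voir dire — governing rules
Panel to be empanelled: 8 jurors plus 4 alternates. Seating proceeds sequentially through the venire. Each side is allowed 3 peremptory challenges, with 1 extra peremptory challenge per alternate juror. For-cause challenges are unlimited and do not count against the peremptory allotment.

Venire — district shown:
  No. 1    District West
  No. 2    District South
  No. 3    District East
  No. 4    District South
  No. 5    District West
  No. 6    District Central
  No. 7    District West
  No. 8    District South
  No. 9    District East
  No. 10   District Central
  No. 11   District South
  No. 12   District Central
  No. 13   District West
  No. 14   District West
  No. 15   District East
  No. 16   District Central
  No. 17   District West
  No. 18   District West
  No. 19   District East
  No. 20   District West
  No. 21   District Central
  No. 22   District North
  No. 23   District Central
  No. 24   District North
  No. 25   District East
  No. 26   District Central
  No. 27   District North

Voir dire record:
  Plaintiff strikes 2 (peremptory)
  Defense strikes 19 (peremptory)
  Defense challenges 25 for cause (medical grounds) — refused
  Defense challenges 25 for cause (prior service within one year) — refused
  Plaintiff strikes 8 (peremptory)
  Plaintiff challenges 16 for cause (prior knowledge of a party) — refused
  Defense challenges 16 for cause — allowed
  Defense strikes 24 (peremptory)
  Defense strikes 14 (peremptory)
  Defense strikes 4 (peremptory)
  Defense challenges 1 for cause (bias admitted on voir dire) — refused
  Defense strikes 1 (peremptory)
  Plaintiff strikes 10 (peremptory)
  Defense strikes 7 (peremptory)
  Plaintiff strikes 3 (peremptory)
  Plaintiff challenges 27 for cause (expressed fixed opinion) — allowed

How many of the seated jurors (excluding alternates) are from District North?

Removed: #1, #2, #3, #4, #7, #8, #10, #14, #16, #19, #24, #27.
Seated jurors 1–8: #5, #6, #9, #11, #12, #13, #15, #17 (alternates #18, #20, #21, #22 not counted).
None of those are in District North → 0.

0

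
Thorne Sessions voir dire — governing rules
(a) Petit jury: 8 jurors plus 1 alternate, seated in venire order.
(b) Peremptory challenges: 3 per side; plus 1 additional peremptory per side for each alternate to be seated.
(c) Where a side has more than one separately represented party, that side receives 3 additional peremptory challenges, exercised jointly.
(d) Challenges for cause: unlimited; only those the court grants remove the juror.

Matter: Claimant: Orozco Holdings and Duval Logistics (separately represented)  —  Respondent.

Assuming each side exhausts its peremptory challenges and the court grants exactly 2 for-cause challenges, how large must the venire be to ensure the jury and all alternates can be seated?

22

Seats to fill: 8 + 1 alternates = 9.
Peremptories — Claimant: 3 + 1×1 + 3 = 7; Respondent: 3 + 1×1 = 4; total 11.
For-cause removals: 2.
Minimum venire: 9 + 11 + 2 = 22.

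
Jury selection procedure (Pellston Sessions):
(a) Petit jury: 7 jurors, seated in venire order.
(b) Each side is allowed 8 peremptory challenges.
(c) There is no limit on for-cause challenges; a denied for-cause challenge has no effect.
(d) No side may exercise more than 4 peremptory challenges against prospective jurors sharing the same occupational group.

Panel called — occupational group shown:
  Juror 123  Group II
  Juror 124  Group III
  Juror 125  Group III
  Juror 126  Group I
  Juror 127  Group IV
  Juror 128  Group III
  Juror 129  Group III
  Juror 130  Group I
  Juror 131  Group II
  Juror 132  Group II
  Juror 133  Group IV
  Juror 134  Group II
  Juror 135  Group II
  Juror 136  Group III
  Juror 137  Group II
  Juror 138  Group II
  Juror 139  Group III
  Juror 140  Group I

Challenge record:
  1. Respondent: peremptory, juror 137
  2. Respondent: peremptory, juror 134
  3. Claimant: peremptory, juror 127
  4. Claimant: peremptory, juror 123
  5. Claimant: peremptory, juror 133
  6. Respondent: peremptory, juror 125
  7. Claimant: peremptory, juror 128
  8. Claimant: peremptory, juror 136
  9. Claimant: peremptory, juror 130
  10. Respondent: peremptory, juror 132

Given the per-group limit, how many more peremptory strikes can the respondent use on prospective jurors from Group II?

Respondent peremptories so far: #137, #134, #125, #132 — 4 of 8 used, 4 left overall.
Against Group II: #137, #134, #132 — 3 used; per-group cap 4 leaves 1.
Binding limit: min(4, 1) = 1.

1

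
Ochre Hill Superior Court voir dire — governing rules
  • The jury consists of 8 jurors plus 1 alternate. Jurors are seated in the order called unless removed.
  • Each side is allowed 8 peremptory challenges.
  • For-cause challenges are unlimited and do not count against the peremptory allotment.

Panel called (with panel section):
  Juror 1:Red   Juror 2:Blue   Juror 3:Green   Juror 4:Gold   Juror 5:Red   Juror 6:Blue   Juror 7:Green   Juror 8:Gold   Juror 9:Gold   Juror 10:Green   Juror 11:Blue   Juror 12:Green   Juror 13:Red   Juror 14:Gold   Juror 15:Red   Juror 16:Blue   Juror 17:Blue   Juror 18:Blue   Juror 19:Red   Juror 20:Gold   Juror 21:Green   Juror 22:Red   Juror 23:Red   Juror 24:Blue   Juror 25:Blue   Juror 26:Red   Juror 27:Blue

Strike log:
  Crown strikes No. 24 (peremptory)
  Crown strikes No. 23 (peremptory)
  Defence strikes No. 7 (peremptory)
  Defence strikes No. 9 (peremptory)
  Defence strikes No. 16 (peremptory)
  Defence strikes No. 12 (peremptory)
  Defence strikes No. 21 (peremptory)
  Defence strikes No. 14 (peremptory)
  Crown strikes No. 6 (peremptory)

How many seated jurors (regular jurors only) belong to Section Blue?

Removed: #6, #7, #9, #12, #14, #16, #21, #23, #24.
Seated jurors 1–8: #1, #2, #3, #4, #5, #8, #10, #11 (alternates #13 not counted).
Of those, in Section Blue: #2, #11 → 2.

2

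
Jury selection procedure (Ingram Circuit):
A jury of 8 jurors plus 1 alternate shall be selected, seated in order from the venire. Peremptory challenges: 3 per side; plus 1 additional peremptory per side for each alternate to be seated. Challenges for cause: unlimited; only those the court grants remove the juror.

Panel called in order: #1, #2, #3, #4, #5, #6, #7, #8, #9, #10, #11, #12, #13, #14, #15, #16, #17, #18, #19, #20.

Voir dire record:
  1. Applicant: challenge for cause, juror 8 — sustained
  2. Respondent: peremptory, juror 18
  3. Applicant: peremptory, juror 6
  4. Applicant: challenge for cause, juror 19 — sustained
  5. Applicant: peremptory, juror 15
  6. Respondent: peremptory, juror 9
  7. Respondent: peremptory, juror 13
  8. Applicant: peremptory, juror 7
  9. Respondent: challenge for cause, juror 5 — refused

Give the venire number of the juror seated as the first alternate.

14

Removed: #6, #7, #8, #9, #13, #15, #18, #19. (#5 stays — for-cause denied.)
Seating in order: seats 1–8 → #1, #2, #3, #4, #5, #10, #11, #12; alternates → #14.
So alternate 1 is #14.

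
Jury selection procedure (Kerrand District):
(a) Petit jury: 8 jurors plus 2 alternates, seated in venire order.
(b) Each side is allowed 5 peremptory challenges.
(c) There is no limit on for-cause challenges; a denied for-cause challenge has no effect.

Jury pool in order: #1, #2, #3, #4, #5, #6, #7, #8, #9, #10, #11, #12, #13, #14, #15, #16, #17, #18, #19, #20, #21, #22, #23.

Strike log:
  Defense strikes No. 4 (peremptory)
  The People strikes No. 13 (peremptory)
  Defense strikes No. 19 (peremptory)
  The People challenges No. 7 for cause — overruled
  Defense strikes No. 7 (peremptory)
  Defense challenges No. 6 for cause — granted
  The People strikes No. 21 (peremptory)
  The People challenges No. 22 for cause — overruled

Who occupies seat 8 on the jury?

Removed: #4, #6, #7, #13, #19, #21. (#22 stays — for-cause denied.)
Seating in order: seats 1–8 → #1, #2, #3, #5, #8, #9, #10, #11; alternates → #12, #14.
So seat 8 is #11.

11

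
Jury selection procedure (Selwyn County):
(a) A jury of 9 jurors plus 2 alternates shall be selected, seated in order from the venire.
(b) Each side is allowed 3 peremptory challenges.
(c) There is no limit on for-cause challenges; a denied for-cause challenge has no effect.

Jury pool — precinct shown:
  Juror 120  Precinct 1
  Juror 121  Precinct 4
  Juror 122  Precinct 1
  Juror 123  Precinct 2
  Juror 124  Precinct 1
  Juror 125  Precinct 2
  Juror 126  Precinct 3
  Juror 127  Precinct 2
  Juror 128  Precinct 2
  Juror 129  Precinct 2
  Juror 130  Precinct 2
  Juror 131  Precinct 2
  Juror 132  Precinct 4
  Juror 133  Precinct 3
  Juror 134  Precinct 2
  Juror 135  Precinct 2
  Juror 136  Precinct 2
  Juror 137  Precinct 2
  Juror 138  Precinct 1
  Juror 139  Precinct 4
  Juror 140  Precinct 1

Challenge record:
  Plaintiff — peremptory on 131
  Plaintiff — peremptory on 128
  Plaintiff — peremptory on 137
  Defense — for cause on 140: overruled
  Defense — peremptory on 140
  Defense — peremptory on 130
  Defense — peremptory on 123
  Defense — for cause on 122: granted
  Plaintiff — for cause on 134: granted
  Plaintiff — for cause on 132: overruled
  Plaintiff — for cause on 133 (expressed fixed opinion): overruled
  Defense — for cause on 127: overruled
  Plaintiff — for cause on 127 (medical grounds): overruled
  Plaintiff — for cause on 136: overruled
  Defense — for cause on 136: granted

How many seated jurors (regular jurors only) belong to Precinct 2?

3

Removed: #122, #123, #128, #130, #131, #134, #136, #137, #140.
Seated jurors 1–9: #120, #121, #124, #125, #126, #127, #129, #132, #133 (alternates #135, #138 not counted).
Of those, in Precinct 2: #125, #127, #129 → 3.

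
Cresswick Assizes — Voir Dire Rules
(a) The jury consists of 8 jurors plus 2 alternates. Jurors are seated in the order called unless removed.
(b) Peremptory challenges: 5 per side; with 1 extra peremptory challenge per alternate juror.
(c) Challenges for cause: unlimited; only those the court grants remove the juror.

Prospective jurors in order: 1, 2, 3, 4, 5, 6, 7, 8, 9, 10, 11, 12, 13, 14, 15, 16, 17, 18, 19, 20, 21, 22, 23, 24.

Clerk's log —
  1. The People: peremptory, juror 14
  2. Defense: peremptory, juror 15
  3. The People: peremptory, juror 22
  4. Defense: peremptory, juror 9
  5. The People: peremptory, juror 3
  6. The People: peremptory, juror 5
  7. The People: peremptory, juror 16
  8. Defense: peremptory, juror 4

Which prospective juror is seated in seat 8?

12

Removed: #3, #4, #5, #9, #14, #15, #16, #22.
Seating in order: seats 1–8 → #1, #2, #6, #7, #8, #10, #11, #12; alternates → #13, #17.
So seat 8 is #12.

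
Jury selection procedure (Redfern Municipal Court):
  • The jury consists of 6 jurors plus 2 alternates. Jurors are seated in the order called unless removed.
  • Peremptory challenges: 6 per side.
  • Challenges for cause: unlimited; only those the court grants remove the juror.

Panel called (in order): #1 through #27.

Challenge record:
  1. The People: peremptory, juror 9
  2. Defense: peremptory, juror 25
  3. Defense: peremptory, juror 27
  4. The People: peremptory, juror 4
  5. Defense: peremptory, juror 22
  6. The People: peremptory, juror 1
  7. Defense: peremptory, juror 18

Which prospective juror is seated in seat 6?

8

Removed: #1, #4, #9, #18, #22, #25, #27.
Filling seats in venire order through position 6: #2, #3, #5, #6, #7, #8.
So seat 6 is #8.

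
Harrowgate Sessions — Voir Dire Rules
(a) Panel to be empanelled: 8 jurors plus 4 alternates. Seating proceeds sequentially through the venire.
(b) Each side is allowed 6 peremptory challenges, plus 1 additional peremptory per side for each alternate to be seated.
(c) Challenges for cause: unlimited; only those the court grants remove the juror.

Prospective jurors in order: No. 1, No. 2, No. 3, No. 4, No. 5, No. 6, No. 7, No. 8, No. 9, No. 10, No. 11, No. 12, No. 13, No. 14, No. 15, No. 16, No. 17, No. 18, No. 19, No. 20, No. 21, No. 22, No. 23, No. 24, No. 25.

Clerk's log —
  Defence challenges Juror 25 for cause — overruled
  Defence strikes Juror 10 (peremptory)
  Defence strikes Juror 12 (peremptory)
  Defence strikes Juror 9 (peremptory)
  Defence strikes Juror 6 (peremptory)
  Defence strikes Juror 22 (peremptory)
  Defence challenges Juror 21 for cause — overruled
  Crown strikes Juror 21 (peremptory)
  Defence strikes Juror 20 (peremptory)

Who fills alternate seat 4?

16

Removed: #6, #9, #10, #12, #20, #21, #22. (#25 stays — for-cause denied.)
Filling seats in venire order through position 12: #1, #2, #3, #4, #5, #7, #8, #11, #13, #14, #15, #16.
So alternate 4 is #16.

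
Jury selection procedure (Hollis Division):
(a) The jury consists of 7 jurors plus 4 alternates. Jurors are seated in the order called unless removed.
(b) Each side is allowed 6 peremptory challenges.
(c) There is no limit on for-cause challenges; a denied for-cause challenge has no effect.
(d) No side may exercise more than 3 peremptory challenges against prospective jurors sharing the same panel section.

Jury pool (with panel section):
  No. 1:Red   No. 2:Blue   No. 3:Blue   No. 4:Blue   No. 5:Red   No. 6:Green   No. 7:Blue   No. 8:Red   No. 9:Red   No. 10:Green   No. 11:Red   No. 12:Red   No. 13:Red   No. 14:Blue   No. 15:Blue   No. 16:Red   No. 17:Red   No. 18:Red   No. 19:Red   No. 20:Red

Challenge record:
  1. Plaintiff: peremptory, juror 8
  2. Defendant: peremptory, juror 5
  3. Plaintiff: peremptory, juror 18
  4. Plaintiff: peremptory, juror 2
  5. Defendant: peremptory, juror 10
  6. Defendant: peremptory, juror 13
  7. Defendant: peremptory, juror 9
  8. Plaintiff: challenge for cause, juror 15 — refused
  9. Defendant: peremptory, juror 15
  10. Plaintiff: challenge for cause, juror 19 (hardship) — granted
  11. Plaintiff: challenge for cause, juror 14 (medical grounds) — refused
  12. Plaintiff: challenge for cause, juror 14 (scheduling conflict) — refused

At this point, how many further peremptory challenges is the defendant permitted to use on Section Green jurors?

Defendant peremptories so far: #5, #10, #13, #9, #15 — 5 of 6 used, 1 left overall.
Against Section Green: #10 — 1 used; per-section cap 3 leaves 2.
Binding limit: min(1, 2) = 1.

1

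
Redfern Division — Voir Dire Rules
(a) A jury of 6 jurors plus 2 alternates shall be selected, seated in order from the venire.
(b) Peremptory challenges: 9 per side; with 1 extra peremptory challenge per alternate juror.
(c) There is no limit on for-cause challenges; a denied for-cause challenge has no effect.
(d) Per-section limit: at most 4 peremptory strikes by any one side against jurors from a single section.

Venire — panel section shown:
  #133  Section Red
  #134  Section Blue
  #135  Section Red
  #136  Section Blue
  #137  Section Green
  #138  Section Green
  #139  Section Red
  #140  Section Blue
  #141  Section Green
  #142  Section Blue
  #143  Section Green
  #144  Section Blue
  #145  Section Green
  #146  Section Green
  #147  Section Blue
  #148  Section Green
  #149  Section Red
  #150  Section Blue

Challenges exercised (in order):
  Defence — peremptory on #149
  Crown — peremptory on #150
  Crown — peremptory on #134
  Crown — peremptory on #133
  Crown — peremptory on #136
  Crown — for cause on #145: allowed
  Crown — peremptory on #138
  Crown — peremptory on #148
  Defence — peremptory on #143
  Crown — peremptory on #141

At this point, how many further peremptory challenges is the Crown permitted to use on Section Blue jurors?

Crown peremptories so far: #150, #134, #133, #136, #138, #148, #141 — 7 of 11 used, 4 left overall.
Against Section Blue: #150, #134, #136 — 3 used; per-section cap 4 leaves 1.
Binding limit: min(4, 1) = 1.

1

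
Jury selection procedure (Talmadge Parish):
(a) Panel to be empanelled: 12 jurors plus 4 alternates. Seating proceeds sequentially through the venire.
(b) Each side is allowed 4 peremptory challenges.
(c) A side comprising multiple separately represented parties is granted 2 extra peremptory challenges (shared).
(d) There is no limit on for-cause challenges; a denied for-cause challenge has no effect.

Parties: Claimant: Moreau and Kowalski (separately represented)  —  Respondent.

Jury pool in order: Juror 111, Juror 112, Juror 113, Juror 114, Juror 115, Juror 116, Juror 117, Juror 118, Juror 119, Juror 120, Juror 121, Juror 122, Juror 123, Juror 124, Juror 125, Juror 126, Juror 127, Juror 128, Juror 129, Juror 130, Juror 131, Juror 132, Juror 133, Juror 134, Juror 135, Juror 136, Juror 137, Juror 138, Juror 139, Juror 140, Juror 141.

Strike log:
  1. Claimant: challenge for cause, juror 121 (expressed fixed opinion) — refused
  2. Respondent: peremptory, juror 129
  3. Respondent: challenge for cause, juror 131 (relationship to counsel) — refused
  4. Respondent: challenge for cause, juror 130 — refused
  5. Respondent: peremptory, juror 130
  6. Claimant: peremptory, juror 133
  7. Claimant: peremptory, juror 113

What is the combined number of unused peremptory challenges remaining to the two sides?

Claimant allotment: 4 base + 2 multi-party = 6. Respondent allotment: 4.
Claimant peremptories used: #133, #113 — 2 (the for-cause on #121 doesn't count).
Respondent peremptories used: #129, #130 — 2 (for-cause on #131, #130 don't count).
Remaining: (6 − 2) + (4 − 2) = 6.

6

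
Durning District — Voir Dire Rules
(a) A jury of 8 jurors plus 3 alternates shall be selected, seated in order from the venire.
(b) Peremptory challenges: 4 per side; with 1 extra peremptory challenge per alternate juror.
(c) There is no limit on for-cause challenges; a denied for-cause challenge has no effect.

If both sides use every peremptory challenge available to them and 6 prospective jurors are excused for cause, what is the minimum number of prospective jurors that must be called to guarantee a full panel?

31

Seats to fill: 8 + 3 alternates = 11.
Peremptories: 4 + 1×3 = 7 per side × 2 sides = 14.
For-cause removals: 6.
Minimum venire: 11 + 14 + 6 = 31.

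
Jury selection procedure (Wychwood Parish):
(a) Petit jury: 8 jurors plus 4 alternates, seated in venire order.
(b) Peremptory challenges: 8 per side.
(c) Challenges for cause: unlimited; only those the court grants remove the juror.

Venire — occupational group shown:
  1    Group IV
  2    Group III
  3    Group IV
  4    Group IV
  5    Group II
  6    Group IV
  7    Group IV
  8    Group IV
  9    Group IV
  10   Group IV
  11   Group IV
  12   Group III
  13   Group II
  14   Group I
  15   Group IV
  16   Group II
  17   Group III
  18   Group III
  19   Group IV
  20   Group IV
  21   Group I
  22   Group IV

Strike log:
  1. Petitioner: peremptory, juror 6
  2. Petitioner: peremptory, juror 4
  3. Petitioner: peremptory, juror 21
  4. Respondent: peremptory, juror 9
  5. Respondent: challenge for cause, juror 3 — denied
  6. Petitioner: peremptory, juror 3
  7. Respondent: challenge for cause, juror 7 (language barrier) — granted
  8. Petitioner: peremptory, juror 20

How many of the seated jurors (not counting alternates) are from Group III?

2

Removed: #3, #4, #6, #7, #9, #20, #21.
Seated jurors 1–8: #1, #2, #5, #8, #10, #11, #12, #13 (alternates #14, #15, #16, #17 not counted).
Of those, in Group III: #2, #12 → 2.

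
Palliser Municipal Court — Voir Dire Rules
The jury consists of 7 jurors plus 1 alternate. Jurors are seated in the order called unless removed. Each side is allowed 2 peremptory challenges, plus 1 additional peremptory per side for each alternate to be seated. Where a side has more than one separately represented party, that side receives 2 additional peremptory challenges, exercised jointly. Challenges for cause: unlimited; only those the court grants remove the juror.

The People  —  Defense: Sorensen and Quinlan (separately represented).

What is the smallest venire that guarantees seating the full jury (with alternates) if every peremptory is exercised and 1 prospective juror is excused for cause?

17

Seats to fill: 7 + 1 alternates = 8.
Peremptories — The People: 2 + 1×1 = 3; Defense: 2 + 1×1 + 2 = 5; total 8.
For-cause removals: 1.
Minimum venire: 8 + 8 + 1 = 17.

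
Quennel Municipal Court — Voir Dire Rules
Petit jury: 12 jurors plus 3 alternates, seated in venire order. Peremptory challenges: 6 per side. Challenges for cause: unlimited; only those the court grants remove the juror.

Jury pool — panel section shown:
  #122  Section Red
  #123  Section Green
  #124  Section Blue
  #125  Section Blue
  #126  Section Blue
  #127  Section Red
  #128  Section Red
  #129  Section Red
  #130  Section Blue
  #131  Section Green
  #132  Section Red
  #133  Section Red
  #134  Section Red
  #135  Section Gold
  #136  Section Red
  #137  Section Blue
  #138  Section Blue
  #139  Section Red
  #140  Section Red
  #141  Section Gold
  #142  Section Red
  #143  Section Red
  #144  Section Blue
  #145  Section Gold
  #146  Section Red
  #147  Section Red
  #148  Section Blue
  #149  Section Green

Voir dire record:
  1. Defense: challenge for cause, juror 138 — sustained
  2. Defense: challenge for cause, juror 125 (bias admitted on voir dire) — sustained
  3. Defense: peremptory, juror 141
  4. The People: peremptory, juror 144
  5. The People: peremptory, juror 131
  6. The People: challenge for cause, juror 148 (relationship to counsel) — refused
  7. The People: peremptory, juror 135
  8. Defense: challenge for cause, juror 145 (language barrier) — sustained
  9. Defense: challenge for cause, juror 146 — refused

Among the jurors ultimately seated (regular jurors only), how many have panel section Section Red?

Removed: #125, #131, #135, #138, #141, #144, #145.
Seated jurors 1–12: #122, #123, #124, #126, #127, #128, #129, #130, #132, #133, #134, #136 (alternates #137, #139, #140 not counted).
Of those, in Section Red: #122, #127, #128, #129, #132, #133, #134, #136 → 8.

8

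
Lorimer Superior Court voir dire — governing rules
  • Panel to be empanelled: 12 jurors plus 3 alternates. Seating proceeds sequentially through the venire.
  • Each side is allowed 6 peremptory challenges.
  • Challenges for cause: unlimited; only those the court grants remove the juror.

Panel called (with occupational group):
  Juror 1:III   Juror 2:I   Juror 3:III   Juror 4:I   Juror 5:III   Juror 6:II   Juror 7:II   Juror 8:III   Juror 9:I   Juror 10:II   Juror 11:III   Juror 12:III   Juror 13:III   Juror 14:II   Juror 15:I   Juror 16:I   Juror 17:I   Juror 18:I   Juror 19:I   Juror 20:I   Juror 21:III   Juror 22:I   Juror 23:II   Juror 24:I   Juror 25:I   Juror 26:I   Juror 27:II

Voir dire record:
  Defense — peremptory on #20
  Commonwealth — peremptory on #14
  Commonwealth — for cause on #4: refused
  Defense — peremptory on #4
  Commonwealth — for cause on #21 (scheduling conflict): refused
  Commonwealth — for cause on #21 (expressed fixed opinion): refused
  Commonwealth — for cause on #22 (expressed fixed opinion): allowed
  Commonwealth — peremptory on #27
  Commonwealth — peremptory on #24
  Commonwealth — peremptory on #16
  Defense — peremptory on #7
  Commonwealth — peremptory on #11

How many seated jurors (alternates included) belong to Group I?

6

Removed: #4, #7, #11, #14, #16, #20, #22, #24, #27.
Seated (15 incl. alternates): #1, #2, #3, #5, #6, #8, #9, #10, #12, #13, #15, #17, #18, #19, #21.
Of those, in Group I: #2, #9, #15, #17, #18, #19 → 6.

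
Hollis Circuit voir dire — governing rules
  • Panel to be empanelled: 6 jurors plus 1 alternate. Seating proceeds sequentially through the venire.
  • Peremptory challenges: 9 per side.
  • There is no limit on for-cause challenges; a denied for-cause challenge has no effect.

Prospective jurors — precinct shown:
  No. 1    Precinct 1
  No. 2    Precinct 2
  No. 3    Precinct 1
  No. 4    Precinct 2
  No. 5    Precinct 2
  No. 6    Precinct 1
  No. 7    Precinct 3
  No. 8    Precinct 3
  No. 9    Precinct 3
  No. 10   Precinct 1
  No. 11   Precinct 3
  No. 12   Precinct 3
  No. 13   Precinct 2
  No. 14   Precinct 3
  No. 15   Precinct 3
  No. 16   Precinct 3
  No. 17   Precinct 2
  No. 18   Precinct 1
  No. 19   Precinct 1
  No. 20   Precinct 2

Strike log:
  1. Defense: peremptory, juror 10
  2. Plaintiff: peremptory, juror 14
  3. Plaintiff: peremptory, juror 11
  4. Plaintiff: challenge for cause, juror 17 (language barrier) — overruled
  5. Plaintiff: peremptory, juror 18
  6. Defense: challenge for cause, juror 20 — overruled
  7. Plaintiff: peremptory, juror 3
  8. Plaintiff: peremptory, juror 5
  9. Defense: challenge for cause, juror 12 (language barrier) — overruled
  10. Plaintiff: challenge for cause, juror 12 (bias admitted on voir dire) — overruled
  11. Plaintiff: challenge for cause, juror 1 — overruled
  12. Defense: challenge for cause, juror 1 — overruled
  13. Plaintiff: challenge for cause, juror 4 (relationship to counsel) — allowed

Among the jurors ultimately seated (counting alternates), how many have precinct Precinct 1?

Removed: #3, #4, #5, #10, #11, #14, #18.
Seated (7 incl. alternates): #1, #2, #6, #7, #8, #9, #12.
Of those, in Precinct 1: #1, #6 → 2.

2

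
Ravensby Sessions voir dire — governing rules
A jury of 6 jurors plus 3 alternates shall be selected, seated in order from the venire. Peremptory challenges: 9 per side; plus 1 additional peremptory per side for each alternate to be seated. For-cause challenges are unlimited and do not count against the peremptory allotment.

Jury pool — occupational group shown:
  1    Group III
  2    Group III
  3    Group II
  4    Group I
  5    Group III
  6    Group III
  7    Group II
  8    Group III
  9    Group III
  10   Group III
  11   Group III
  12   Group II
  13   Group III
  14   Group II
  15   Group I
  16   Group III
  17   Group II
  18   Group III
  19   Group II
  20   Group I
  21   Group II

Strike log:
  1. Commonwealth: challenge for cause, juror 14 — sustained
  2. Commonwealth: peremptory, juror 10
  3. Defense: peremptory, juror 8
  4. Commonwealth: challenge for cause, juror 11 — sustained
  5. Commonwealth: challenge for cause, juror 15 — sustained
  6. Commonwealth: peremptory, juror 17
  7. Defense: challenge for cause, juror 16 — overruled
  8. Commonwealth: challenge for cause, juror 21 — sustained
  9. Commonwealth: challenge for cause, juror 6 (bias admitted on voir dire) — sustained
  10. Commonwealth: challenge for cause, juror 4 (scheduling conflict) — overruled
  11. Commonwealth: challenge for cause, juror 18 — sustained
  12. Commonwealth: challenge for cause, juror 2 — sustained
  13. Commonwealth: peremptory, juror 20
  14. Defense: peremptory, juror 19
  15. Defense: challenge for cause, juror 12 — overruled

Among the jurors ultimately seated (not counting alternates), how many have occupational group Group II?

Removed: #2, #6, #8, #10, #11, #14, #15, #17, #18, #19, #20, #21.
Seated jurors 1–6: #1, #3, #4, #5, #7, #9 (alternates #12, #13, #16 not counted).
Of those, in Group II: #3, #7 → 2.

2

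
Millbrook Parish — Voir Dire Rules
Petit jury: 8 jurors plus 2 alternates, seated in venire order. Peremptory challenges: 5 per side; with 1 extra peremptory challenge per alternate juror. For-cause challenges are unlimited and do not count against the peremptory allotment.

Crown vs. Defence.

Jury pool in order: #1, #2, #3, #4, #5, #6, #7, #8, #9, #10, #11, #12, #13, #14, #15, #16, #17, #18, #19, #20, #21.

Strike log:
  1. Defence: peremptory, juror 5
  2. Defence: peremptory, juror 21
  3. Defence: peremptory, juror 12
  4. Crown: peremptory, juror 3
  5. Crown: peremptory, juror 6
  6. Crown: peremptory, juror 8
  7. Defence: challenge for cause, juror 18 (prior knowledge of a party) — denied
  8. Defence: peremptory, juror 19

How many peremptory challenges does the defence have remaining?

Defence allotment: 5 base + 1 × 2 alternates = 7.
Defence peremptories used: #5, #21, #12, #19 — 4 (the for-cause on #18 doesn't count).
Remaining: 7 − 4 = 3.

3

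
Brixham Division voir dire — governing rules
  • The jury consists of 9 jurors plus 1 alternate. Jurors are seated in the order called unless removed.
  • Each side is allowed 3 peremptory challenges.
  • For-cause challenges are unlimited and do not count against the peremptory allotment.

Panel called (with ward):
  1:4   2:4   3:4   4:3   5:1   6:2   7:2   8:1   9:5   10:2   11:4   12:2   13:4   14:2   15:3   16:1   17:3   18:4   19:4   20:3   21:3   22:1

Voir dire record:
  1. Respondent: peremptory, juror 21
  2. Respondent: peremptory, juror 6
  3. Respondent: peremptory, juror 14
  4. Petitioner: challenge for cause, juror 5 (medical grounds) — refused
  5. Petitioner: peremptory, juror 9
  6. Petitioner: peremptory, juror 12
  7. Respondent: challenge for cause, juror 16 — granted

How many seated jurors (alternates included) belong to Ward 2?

2

Removed: #6, #9, #12, #14, #16, #21.
Seated (10 incl. alternates): #1, #2, #3, #4, #5, #7, #8, #10, #11, #13.
Of those, in Ward 2: #7, #10 → 2.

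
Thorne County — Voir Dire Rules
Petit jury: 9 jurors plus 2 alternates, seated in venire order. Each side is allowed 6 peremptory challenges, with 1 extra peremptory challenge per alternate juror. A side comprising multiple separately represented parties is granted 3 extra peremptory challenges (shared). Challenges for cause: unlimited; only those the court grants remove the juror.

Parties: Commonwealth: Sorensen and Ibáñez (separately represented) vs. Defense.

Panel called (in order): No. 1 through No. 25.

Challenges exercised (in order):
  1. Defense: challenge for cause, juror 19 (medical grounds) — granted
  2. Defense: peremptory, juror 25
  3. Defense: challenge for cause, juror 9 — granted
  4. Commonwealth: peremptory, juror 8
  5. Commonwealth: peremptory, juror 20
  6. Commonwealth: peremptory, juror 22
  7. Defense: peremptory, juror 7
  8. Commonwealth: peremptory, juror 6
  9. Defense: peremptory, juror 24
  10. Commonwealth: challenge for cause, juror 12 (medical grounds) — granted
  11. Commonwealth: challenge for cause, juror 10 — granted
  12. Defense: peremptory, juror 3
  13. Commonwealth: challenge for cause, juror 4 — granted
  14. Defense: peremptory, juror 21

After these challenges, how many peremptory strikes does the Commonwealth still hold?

Commonwealth allotment: 6 base + 1 × 2 alternates + 3 multi-party = 11.
Commonwealth peremptories used: #8, #20, #22, #6 — 4 (for-cause on #12, #10, #4 don't count).
Remaining: 11 − 4 = 7.

7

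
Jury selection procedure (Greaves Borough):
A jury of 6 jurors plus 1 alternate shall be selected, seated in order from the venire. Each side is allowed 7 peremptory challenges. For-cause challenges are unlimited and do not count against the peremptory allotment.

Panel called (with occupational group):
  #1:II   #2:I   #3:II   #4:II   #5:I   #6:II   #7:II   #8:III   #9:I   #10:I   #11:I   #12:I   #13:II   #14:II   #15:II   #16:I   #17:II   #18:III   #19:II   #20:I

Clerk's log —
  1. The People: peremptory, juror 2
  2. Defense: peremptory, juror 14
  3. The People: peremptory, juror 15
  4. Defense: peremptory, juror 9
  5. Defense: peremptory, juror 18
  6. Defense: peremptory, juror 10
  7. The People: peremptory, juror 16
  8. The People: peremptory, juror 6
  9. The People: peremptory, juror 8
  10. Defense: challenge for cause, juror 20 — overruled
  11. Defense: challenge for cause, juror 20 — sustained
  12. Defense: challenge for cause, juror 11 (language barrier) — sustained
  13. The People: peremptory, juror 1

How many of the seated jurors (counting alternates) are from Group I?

Removed: #1, #2, #6, #8, #9, #10, #11, #14, #15, #16, #18, #20.
Seated (7 incl. alternates): #3, #4, #5, #7, #12, #13, #17.
Of those, in Group I: #5, #12 → 2.

2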